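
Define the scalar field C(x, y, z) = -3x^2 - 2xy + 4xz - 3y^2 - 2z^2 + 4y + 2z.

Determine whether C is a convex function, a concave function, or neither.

C is quadratic, so its Hessian is the constant matrix H = [[-6, -2, 4], [-2, -6, 0], [4, 0, -4]].
Leading principal minors: -6, 32, -32.
Signs alternate −, +, − ⇒ H ≺ 0 ⇒ concave.

concave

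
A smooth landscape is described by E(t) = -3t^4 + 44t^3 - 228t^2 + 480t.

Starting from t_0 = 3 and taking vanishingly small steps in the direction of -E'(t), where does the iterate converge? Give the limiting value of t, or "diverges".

E'(t) = -12(t - 5)(t - 4)(t - 2), so E'(3) = -24.
Gradient descent moves in the -E' direction, i.e. t is increasing.
The nearest critical point in that direction is t = 4, where E'' = 24 > 0 (a local minimum). The iterate converges there.

4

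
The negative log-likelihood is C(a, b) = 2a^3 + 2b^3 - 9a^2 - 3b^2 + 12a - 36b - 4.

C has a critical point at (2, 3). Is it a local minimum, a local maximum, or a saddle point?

The mixed partial ∂²C/∂a∂b is 0, so the Hessian at any point is diag(C_aa, C_bb) = diag(6(2a - 3), 6(2b - 1)).
At (2, 3): H = diag(6, 30).
Both eigenvalues are positive, so H is positive definite: a local minimum.

local minimum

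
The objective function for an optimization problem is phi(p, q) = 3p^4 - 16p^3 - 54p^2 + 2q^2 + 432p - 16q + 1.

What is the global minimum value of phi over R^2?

phi(p,q) separates as A(p) + B(q) + 1, so its minimum is min A + min B + 1.
A'(p) = 12(p - 4)(p - 3)(p + 3) vanishes at p ∈ {-3, 3, 4}; B'(q) = 4q - 16 vanishes at q ∈ {4}.
Local minima of A (where A''>0): A(-3)=-1107, A(4)=608. Local minima of B: B(4)=-32.
So the global minimum of phi is A(-3) + B(4) + 1 = -1107 − 32 + 1 = -1138, attained at (-3, 4).

-1138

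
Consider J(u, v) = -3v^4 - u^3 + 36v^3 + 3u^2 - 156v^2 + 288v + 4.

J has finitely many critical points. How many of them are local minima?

J separates as a function of u plus a function of v, so ∇J=0 decouples.
∂J/∂u = -3u(u - 2) = 0 at u ∈ {0, 2}; ∂J/∂v = -12(v - 4)(v - 3)(v - 2) = 0 at v ∈ {2, 3, 4}.
The Hessian is diagonal: diag(J_uu, J_vv). Second derivatives: J_uu(0)=6, J_uu(2)=-6; J_vv(2)=-24, J_vv(3)=12, J_vv(4)=-24.
Local minima occur where both diagonal entries positive: (0, 3). Count: 1.

1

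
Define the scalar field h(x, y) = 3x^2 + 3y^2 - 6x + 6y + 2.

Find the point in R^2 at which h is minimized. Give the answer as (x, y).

(1, -1)

h(x,y) separates as P(x) + Q(y) + 2, so its minimum is min P + min Q + 2.
P'(x) = 6x - 6 vanishes at x ∈ {1}; Q'(y) = 6y + 6 vanishes at y ∈ {-1}.
Local minima of P (where P''>0): P(1)=-3. Local minima of Q: Q(-1)=-3.
So the global minimum of h is P(1) + Q(-1) + 2 = -3 − 3 + 2 = -4, attained at (1, -1).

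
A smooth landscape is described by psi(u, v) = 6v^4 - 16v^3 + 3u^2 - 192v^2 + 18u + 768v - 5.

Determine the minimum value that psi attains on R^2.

psi(u,v) separates as P(u) + Q(v) − 5, so its minimum is min P + min Q − 5.
P'(u) = 6u + 18 vanishes at u ∈ {-3}; Q'(v) = 24(v - 4)(v - 2)(v + 4) vanishes at v ∈ {-4, 2, 4}.
Local minima of P (where P''>0): P(-3)=-27. Local minima of Q: Q(-4)=-3584, Q(4)=512.
So the global minimum of psi is P(-3) + Q(-4) − 5 = -27 − 3584 − 5 = -3616, attained at (-3, -4).

-3616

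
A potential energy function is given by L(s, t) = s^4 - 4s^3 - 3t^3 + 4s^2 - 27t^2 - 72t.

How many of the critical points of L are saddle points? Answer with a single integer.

3

L separates as a function of s plus a function of t, so ∇L=0 decouples.
∂L/∂s = 4s(s - 2)(s - 1) = 0 at s ∈ {0, 1, 2}; ∂L/∂t = -9(t + 2)(t + 4) = 0 at t ∈ {-4, -2}.
The Hessian is diagonal: diag(L_ss, L_tt). Second derivatives: L_ss(0)=8, L_ss(1)=-4, L_ss(2)=8; L_tt(-4)=18, L_tt(-2)=-18.
Saddle points occur where the two diagonal entries have opposite signs: (0, -2), (1, -4), (2, -2). Count: 3.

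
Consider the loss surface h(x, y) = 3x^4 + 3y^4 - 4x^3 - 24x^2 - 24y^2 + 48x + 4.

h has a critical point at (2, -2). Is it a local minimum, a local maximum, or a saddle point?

local minimum

The mixed partial ∂²h/∂x∂y is 0, so the Hessian at any point is diag(h_xx, h_yy) = diag(12(3x^2 - 2x - 4), 12(3y^2 - 4)).
At (2, -2): H = diag(48, 96).
Both eigenvalues are positive, so H is positive definite: a local minimum.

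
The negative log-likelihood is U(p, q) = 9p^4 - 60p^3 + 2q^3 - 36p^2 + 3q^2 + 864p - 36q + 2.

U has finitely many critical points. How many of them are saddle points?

3

U separates as a function of p plus a function of q, so ∇U=0 decouples.
∂U/∂p = 36(p - 4)(p - 3)(p + 2) = 0 at p ∈ {-2, 3, 4}; ∂U/∂q = 6(q - 2)(q + 3) = 0 at q ∈ {-3, 2}.
The Hessian is diagonal: diag(U_pp, U_qq). Second derivatives: U_pp(-2)=1080, U_pp(3)=-180, U_pp(4)=216; U_qq(-3)=-30, U_qq(2)=30.
Saddle points occur where the two diagonal entries have opposite signs: (-2, -3), (3, 2), (4, -3). Count: 3.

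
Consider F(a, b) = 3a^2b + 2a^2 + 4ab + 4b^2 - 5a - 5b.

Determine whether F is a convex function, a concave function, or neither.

neither

The term 3a^2b is cubic, so the Hessian is not constant.
∂²F/∂a² = 6b + 4, which takes both signs as b varies (negative for sufficiently negative b). A diagonal entry of the Hessian changing sign means the Hessian is neither positive- nor negative-semidefinite on all of R^2.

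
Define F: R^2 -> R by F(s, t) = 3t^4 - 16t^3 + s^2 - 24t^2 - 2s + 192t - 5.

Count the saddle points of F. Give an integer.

1

F separates as a function of s plus a function of t, so ∇F=0 decouples.
∂F/∂s = 2(s - 1) = 0 at s ∈ {1}; ∂F/∂t = 12(t - 4)(t - 2)(t + 2) = 0 at t ∈ {-2, 2, 4}.
The Hessian is diagonal: diag(F_ss, F_tt). Second derivatives: F_ss(1)=2; F_tt(-2)=288, F_tt(2)=-96, F_tt(4)=144.
Saddle points occur where the two diagonal entries have opposite signs: (1, 2). Count: 1.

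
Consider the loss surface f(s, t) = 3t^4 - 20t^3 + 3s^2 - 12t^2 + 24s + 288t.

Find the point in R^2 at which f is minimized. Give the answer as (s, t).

f(s,t) separates as P(s) + Q(t), so its minimum is min P + min Q.
P'(s) = 6s + 24 vanishes at s ∈ {-4}; Q'(t) = 12(t - 4)(t - 3)(t + 2) vanishes at t ∈ {-2, 3, 4}.
Local minima of P (where P''>0): P(-4)=-48. Local minima of Q: Q(-2)=-416, Q(4)=448.
So the global minimum of f is P(-4) + Q(-2) = -48 − 416 = -464, attained at (-4, -2).

(-4, -2)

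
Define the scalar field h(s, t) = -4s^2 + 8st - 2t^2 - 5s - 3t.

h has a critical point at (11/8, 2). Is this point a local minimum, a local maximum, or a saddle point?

The Hessian of h is constant: H = [[-8, 8], [8, -4]].
det(H) = (-8)·(-4) − 8² = -32.
Since det(H) < 0, H is indefinite and the critical point is a saddle point.

saddle point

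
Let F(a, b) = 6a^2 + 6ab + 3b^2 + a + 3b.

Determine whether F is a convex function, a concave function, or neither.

F is quadratic, so its Hessian is the constant matrix H = [[12, 6], [6, 6]].
det(H) = 36, tr(H) = 18.
det(H) > 0 and tr(H) > 0, so H is positive definite everywhere: convex.

convex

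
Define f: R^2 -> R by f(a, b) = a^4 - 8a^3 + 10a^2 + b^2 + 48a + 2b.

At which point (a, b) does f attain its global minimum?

f(a,b) separates as P(a) + Q(b), so its minimum is min P + min Q.
P'(a) = 4(a - 4)(a - 3)(a + 1) vanishes at a ∈ {-1, 3, 4}; Q'(b) = 2b + 2 vanishes at b ∈ {-1}.
Local minima of P (where P''>0): P(-1)=-29, P(4)=96. Local minima of Q: Q(-1)=-1.
So the global minimum of f is P(-1) + Q(-1) = -29 − 1 = -30, attained at (-1, -1).

(-1, -1)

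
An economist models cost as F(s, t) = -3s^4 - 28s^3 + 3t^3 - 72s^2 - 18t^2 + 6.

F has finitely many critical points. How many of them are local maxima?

F separates as a function of s plus a function of t, so ∇F=0 decouples.
∂F/∂s = -12s(s + 3)(s + 4) = 0 at s ∈ {-4, -3, 0}; ∂F/∂t = 9t(t - 4) = 0 at t ∈ {0, 4}.
The Hessian is diagonal: diag(F_ss, F_tt). Second derivatives: F_ss(-4)=-48, F_ss(-3)=36, F_ss(0)=-144; F_tt(0)=-36, F_tt(4)=36.
Local maxima occur where both diagonal entries negative: (-4, 0), (0, 0). Count: 2.

2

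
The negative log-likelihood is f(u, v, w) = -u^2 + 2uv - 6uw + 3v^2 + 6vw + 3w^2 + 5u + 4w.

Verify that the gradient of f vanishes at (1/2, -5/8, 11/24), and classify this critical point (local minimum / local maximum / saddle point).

∇f = (-2u + 2v - 6w + 5, 2u + 6v + 6w, -6u + 6v + 6w + 4); substituting (1/2, -5/8, 11/24) gives ∇f = (0, 0, 0), so (1/2, -5/8, 11/24) is indeed a critical point.
The Hessian is constant: H = [[-2, 2, -6], [2, 6, 6], [-6, 6, 6]].
Leading principal minors: Δ₁ = -2, Δ₂ = -16, Δ₃ = -384.
The minors fit neither the all-positive nor the alternating-sign pattern, so H is indefinite: a saddle point.

saddle point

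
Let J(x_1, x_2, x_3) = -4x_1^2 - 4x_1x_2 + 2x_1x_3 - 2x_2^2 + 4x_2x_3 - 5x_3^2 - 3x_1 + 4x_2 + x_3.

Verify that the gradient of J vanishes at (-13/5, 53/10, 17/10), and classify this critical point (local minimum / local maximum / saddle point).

∇J = (-8x_1 - 4x_2 + 2x_3 - 3, -4x_1 - 4x_2 + 4x_3 + 4, 2x_1 + 4x_2 - 10x_3 + 1); substituting (-13/5, 53/10, 17/10) gives ∇J = (0, 0, 0), so (-13/5, 53/10, 17/10) is indeed a critical point.
The Hessian is constant: H = [[-8, -4, 2], [-4, -4, 4], [2, 4, -10]].
Leading principal minors: Δ₁ = -8, Δ₂ = 16, Δ₃ = -80.
The minors alternate sign starting negative (−, +, −), so H is negative definite: a local maximum.

local maximum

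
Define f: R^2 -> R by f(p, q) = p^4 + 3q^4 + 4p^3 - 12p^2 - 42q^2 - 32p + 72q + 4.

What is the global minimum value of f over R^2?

f(p,q) separates as A(p) + B(q) + 4, so its minimum is min A + min B + 4.
A'(p) = 4(p - 2)(p + 1)(p + 4) vanishes at p ∈ {-4, -1, 2}; B'(q) = 12(q - 2)(q - 1)(q + 3) vanishes at q ∈ {-3, 1, 2}.
Local minima of A (where A''>0): A(-4)=-64, A(2)=-64. Local minima of B: B(-3)=-351, B(2)=24.
So the global minimum of f is A(-4) + B(-3) + 4 = -64 − 351 + 4 = -411, attained at (-4, -3).

-411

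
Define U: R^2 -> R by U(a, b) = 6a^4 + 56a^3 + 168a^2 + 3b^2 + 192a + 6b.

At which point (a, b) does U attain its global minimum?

(-4, -1)

U(a,b) separates as P(a) + Q(b), so its minimum is min P + min Q.
P'(a) = 24(a + 1)(a + 2)(a + 4) vanishes at a ∈ {-4, -2, -1}; Q'(b) = 6b + 6 vanishes at b ∈ {-1}.
Local minima of P (where P''>0): P(-4)=-128, P(-1)=-74. Local minima of Q: Q(-1)=-3.
So the global minimum of U is P(-4) + Q(-1) = -128 − 3 = -131, attained at (-4, -1).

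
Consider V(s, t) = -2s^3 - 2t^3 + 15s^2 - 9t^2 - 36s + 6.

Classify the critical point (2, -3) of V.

The mixed partial ∂²V/∂s∂t is 0, so the Hessian at any point is diag(V_ss, V_tt) = diag(6(-2s + 5), -6(2t + 3)).
At (2, -3): H = diag(6, 18).
Both eigenvalues are positive, so H is positive definite: a local minimum.

local minimum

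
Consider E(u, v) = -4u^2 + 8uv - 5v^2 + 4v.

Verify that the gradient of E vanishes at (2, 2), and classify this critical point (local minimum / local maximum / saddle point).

local maximum

∇E = (-8u + 8v, 8u - 10v + 4); substituting (2, 2) gives ∇E = (0, 0), so (2, 2) is indeed a critical point.
The Hessian of E is constant: H = [[-8, 8], [8, -10]].
det(H) = (-8)·(-10) − 8² = 16.
det(H) > 0 and tr(H) = -18 < 0, so H is negative definite and the point is a local maximum.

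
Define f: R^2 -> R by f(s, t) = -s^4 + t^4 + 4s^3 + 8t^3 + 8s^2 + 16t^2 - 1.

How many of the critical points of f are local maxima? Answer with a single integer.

f separates as a function of s plus a function of t, so ∇f=0 decouples.
∂f/∂s = -4s(s - 4)(s + 1) = 0 at s ∈ {-1, 0, 4}; ∂f/∂t = 4t(t + 2)(t + 4) = 0 at t ∈ {-4, -2, 0}.
The Hessian is diagonal: diag(f_ss, f_tt). Second derivatives: f_ss(-1)=-20, f_ss(0)=16, f_ss(4)=-80; f_tt(-4)=32, f_tt(-2)=-16, f_tt(0)=32.
Local maxima occur where both diagonal entries negative: (-1, -2), (4, -2). Count: 2.

2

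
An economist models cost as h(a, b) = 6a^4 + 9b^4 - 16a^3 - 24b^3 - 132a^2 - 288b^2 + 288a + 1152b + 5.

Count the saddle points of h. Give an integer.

4

h separates as a function of a plus a function of b, so ∇h=0 decouples.
∂h/∂a = 24(a - 4)(a - 1)(a + 3) = 0 at a ∈ {-3, 1, 4}; ∂h/∂b = 36(b - 4)(b - 2)(b + 4) = 0 at b ∈ {-4, 2, 4}.
The Hessian is diagonal: diag(h_aa, h_bb). Second derivatives: h_aa(-3)=672, h_aa(1)=-288, h_aa(4)=504; h_bb(-4)=1728, h_bb(2)=-432, h_bb(4)=576.
Saddle points occur where the two diagonal entries have opposite signs: (-3, 2), (1, -4), (1, 4), (4, 2). Count: 4.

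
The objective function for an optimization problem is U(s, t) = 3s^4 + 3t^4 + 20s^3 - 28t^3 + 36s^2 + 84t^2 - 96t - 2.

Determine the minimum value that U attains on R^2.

-66

U(s,t) separates as P(s) + Q(t) − 2, so its minimum is min P + min Q − 2.
P'(s) = 12s(s + 2)(s + 3) vanishes at s ∈ {-3, -2, 0}; Q'(t) = 12(t - 4)(t - 2)(t - 1) vanishes at t ∈ {1, 2, 4}.
Local minima of P (where P''>0): P(-3)=27, P(0)=0. Local minima of Q: Q(1)=-37, Q(4)=-64.
So the global minimum of U is P(0) + Q(4) − 2 = 0 − 64 − 2 = -66, attained at (0, 4).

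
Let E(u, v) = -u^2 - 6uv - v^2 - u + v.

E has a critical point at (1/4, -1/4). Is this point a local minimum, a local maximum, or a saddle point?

saddle point

The Hessian of E is constant: H = [[-2, -6], [-6, -2]].
det(H) = (-2)·(-2) − (-6)² = -32.
Since det(H) < 0, H is indefinite and the critical point is a saddle point.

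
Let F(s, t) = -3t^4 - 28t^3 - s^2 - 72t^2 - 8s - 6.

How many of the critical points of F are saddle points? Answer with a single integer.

1

F separates as a function of s plus a function of t, so ∇F=0 decouples.
∂F/∂s = -2(s + 4) = 0 at s ∈ {-4}; ∂F/∂t = -12t(t + 3)(t + 4) = 0 at t ∈ {-4, -3, 0}.
The Hessian is diagonal: diag(F_ss, F_tt). Second derivatives: F_ss(-4)=-2; F_tt(-4)=-48, F_tt(-3)=36, F_tt(0)=-144.
Saddle points occur where the two diagonal entries have opposite signs: (-4, -3). Count: 1.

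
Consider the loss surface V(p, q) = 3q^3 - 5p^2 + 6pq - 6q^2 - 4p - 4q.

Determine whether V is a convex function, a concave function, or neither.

neither

The term 3q^3 is cubic, so the Hessian is not constant.
∂²V/∂q² = 18q - 12, which takes both signs as q varies (negative for sufficiently negative q). A diagonal entry of the Hessian changing sign means the Hessian is neither positive- nor negative-semidefinite on all of R^2.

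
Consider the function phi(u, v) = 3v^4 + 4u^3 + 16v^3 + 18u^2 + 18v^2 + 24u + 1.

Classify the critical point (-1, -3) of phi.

local minimum

The mixed partial ∂²phi/∂u∂v is 0, so the Hessian at any point is diag(phi_uu, phi_vv) = diag(12(2u + 3), 12(3v^2 + 8v + 3)).
At (-1, -3): H = diag(12, 72).
Both eigenvalues are positive, so H is positive definite: a local minimum.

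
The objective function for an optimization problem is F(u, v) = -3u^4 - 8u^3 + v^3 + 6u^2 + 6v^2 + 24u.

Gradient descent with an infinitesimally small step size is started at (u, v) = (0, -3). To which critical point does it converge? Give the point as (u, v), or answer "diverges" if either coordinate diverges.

F is separable, so gradient descent decouples: u follows -∂F/∂u, v follows -∂F/∂v.
∂F/∂u = -12(u - 1)(u + 1)(u + 2); at u=0 this is 24, so u decreases.
∂F/∂v = 3v(v + 4); at v=-3 this is -9, so v increases.
u converges to its nearest critical value -1 (a local min of the u-part); v converges to 0. The iterate converges to (-1, 0).

(-1, 0)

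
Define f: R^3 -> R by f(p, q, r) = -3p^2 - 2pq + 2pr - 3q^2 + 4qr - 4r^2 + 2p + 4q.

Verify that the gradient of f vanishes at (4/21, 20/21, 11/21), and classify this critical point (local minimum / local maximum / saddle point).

local maximum

∇f = (-6p - 2q + 2r + 2, -2p - 6q + 4r + 4, 2p + 4q - 8r); substituting (4/21, 20/21, 11/21) gives ∇f = (0, 0, 0), so (4/21, 20/21, 11/21) is indeed a critical point.
The Hessian is constant: H = [[-6, -2, 2], [-2, -6, 4], [2, 4, -8]].
Leading principal minors: Δ₁ = -6, Δ₂ = 32, Δ₃ = -168.
The minors alternate sign starting negative (−, +, −), so H is negative definite: a local maximum.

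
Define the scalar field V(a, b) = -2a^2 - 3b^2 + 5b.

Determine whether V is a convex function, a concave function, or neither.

concave

V is quadratic, so its Hessian is the constant matrix H = [[-4, 0], [0, -6]].
det(H) = 24, tr(H) = -10.
det(H) > 0 and tr(H) < 0, so H is negative definite everywhere: concave.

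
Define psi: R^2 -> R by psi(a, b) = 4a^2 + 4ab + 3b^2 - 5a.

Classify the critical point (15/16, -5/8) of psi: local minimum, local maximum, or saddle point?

The Hessian of psi is constant: H = [[8, 4], [4, 6]].
det(H) = 8·6 − 4² = 32.
det(H) > 0 and tr(H) = 14 > 0, so H is positive definite and the point is a local minimum.

local minimum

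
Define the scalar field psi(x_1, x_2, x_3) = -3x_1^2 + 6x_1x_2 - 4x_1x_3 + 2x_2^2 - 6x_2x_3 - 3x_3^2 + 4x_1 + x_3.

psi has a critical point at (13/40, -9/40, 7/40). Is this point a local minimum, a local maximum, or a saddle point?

saddle point

The Hessian is constant: H = [[-6, 6, -4], [6, 4, -6], [-4, -6, -6]].
Leading principal minors: Δ₁ = -6, Δ₂ = -60, Δ₃ = 800.
The minors fit neither the all-positive nor the alternating-sign pattern, so H is indefinite: a saddle point.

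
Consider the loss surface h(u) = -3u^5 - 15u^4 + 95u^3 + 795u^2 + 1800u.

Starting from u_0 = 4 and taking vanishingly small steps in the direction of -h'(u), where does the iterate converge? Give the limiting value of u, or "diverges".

-2

h'(u) = -15(u - 5)(u + 2)(u + 3)(u + 4), so h'(4) = 5040.
Gradient descent moves in the -h' direction, i.e. u is decreasing.
The nearest critical point in that direction is u = -2, where h'' = 210 > 0 (a local minimum). The iterate converges there.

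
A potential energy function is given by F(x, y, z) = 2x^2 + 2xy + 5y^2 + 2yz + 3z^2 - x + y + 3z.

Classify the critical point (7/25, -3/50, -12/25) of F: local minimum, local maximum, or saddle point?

local minimum

The Hessian is constant: H = [[4, 2, 0], [2, 10, 2], [0, 2, 6]].
Leading principal minors: Δ₁ = 4, Δ₂ = 36, Δ₃ = 200.
All leading minors are positive, so H is positive definite: a local minimum.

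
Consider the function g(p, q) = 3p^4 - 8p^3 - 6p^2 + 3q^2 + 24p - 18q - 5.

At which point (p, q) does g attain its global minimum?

g(p,q) separates as A(p) + B(q) − 5, so its minimum is min A + min B − 5.
A'(p) = 12(p - 2)(p - 1)(p + 1) vanishes at p ∈ {-1, 1, 2}; B'(q) = 6q - 18 vanishes at q ∈ {3}.
Local minima of A (where A''>0): A(-1)=-19, A(2)=8. Local minima of B: B(3)=-27.
So the global minimum of g is A(-1) + B(3) − 5 = -19 − 27 − 5 = -51, attained at (-1, 3).

(-1, 3)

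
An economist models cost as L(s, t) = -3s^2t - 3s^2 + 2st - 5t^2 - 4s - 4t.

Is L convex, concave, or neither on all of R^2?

neither

The term -3s^2t is cubic, so the Hessian is not constant.
∂²L/∂s² = -6t - 6, which takes both signs as t varies (negative for sufficiently large t). A diagonal entry of the Hessian changing sign means the Hessian is neither positive- nor negative-semidefinite on all of R^2.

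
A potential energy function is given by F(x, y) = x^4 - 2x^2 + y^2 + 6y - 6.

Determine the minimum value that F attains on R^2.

-16

F(x,y) separates as P(x) + Q(y) − 6, so its minimum is min P + min Q − 6.
P'(x) = 4x(x - 1)(x + 1) vanishes at x ∈ {-1, 0, 1}; Q'(y) = 2y + 6 vanishes at y ∈ {-3}.
Local minima of P (where P''>0): P(-1)=-1, P(1)=-1. Local minima of Q: Q(-3)=-9.
So the global minimum of F is P(-1) + Q(-3) − 6 = -1 − 9 − 6 = -16, attained at (-1, -3).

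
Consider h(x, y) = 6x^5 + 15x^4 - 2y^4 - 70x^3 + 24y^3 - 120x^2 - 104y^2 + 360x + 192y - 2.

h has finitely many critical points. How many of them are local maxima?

4

h separates as a function of x plus a function of y, so ∇h=0 decouples.
∂h/∂x = 30(x - 2)(x - 1)(x + 2)(x + 3) = 0 at x ∈ {-3, -2, 1, 2}; ∂h/∂y = -8(y - 4)(y - 3)(y - 2) = 0 at y ∈ {2, 3, 4}.
The Hessian is diagonal: diag(h_xx, h_yy). Second derivatives: h_xx(-3)=-600, h_xx(-2)=360, h_xx(1)=-360, h_xx(2)=600; h_yy(2)=-16, h_yy(3)=8, h_yy(4)=-16.
Local maxima occur where both diagonal entries negative: (-3, 2), (-3, 4), (1, 2), (1, 4). Count: 4.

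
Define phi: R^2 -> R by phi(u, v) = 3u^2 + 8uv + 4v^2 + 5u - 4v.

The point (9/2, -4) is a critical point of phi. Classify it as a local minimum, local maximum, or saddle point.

The Hessian of phi is constant: H = [[6, 8], [8, 8]].
det(H) = 6·8 − 8² = -16.
Since det(H) < 0, H is indefinite and the critical point is a saddle point.

saddle point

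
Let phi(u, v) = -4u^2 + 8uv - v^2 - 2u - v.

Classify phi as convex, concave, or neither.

phi is quadratic, so its Hessian is the constant matrix H = [[-8, 8], [8, -2]].
det(H) = -48, tr(H) = -10.
det(H) < 0, so H is indefinite: neither convex nor concave.

neither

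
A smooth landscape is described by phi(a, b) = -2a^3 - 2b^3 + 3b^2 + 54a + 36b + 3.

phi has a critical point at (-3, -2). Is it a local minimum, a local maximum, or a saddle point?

The mixed partial ∂²phi/∂a∂b is 0, so the Hessian at any point is diag(phi_aa, phi_bb) = diag(-12a, 6(-2b + 1)).
At (-3, -2): H = diag(36, 30).
Both eigenvalues are positive, so H is positive definite: a local minimum.

local minimum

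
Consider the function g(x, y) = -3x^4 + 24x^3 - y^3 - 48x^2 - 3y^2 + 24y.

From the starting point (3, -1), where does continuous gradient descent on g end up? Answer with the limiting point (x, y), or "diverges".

(2, -4)

g is separable, so gradient descent decouples: x follows -∂g/∂x, y follows -∂g/∂y.
∂g/∂x = -12x(x - 4)(x - 2); at x=3 this is 36, so x decreases.
∂g/∂y = -3(y - 2)(y + 4); at y=-1 this is 27, so y decreases.
x converges to its nearest critical value 2 (a local min of the x-part); y converges to -4. The iterate converges to (2, -4).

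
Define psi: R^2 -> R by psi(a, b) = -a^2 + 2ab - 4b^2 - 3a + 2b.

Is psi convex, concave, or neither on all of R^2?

psi is quadratic, so its Hessian is the constant matrix H = [[-2, 2], [2, -8]].
det(H) = 12, tr(H) = -10.
det(H) > 0 and tr(H) < 0, so H is negative definite everywhere: concave.

concave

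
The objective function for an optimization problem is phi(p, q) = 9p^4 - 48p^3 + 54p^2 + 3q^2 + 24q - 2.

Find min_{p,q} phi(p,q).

phi(p,q) separates as A(p) + B(q) − 2, so its minimum is min A + min B − 2.
A'(p) = 36p(p - 3)(p - 1) vanishes at p ∈ {0, 1, 3}; B'(q) = 6q + 24 vanishes at q ∈ {-4}.
Local minima of A (where A''>0): A(0)=0, A(3)=-81. Local minima of B: B(-4)=-48.
So the global minimum of phi is A(3) + B(-4) − 2 = -81 − 48 − 2 = -131, attained at (3, -4).

-131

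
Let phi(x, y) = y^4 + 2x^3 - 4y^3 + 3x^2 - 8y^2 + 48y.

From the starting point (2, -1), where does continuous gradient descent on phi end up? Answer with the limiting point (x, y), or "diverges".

(0, -2)

phi is separable, so gradient descent decouples: x follows -∂phi/∂x, y follows -∂phi/∂y.
∂phi/∂x = 6x(x + 1); at x=2 this is 36, so x decreases.
∂phi/∂y = 4(y - 3)(y - 2)(y + 2); at y=-1 this is 48, so y decreases.
x converges to its nearest critical value 0 (a local min of the x-part); y converges to -2. The iterate converges to (0, -2).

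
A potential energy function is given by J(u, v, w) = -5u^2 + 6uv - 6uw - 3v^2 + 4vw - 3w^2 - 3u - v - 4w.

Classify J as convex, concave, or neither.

concave

J is quadratic, so its Hessian is the constant matrix H = [[-10, 6, -6], [6, -6, 4], [-6, 4, -6]].
Leading principal minors: -10, 24, -56.
Signs alternate −, +, − ⇒ H ≺ 0 ⇒ concave.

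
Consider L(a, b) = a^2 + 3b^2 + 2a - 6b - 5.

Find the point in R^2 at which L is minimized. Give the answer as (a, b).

(-1, 1)

L(a,b) separates as P(a) + Q(b) − 5, so its minimum is min P + min Q − 5.
P'(a) = 2a + 2 vanishes at a ∈ {-1}; Q'(b) = 6b - 6 vanishes at b ∈ {1}.
Local minima of P (where P''>0): P(-1)=-1. Local minima of Q: Q(1)=-3.
So the global minimum of L is P(-1) + Q(1) − 5 = -1 − 3 − 5 = -9, attained at (-1, 1).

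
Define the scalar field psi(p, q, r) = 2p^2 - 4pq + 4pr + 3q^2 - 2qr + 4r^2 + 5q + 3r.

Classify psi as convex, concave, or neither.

psi is quadratic, so its Hessian is the constant matrix H = [[4, -4, 4], [-4, 6, -2], [4, -2, 8]].
Leading principal minors: 4, 8, 16.
All positive ⇒ H ≻ 0 ⇒ convex.

convex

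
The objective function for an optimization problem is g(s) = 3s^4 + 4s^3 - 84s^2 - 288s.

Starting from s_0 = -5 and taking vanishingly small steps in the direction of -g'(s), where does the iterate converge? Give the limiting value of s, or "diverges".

-3

g'(s) = 12(s - 4)(s + 2)(s + 3), so g'(-5) = -648.
Gradient descent moves in the -g' direction, i.e. s is increasing.
The nearest critical point in that direction is s = -3, where g'' = 84 > 0 (a local minimum). The iterate converges there.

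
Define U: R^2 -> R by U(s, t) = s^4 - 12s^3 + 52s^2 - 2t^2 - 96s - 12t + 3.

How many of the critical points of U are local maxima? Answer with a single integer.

U separates as a function of s plus a function of t, so ∇U=0 decouples.
∂U/∂s = 4(s - 4)(s - 3)(s - 2) = 0 at s ∈ {2, 3, 4}; ∂U/∂t = -4(t + 3) = 0 at t ∈ {-3}.
The Hessian is diagonal: diag(U_ss, U_tt). Second derivatives: U_ss(2)=8, U_ss(3)=-4, U_ss(4)=8; U_tt(-3)=-4.
Local maxima occur where both diagonal entries negative: (3, -3). Count: 1.

1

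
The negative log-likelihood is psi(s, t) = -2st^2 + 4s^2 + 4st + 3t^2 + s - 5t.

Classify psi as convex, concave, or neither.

neither

The term -2st^2 is cubic, so the Hessian is not constant.
∂²psi/∂t² = -4s + 6, which takes both signs as s varies (negative for sufficiently large s). A diagonal entry of the Hessian changing sign means the Hessian is neither positive- nor negative-semidefinite on all of R^2.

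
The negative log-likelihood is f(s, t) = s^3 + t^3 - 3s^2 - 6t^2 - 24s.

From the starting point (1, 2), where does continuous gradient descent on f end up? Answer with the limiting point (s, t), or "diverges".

f is separable, so gradient descent decouples: s follows -∂f/∂s, t follows -∂f/∂t.
∂f/∂s = 3(s - 4)(s + 2); at s=1 this is -27, so s increases.
∂f/∂t = 3t(t - 4); at t=2 this is -12, so t increases.
s converges to its nearest critical value 4 (a local min of the s-part); t converges to 4. The iterate converges to (4, 4).

(4, 4)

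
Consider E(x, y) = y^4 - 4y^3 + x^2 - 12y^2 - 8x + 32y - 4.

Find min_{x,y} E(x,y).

E(x,y) separates as P(x) + Q(y) − 4, so its minimum is min P + min Q − 4.
P'(x) = 2x - 8 vanishes at x ∈ {4}; Q'(y) = 4(y - 4)(y - 1)(y + 2) vanishes at y ∈ {-2, 1, 4}.
Local minima of P (where P''>0): P(4)=-16. Local minima of Q: Q(-2)=-64, Q(4)=-64.
So the global minimum of E is P(4) + Q(-2) − 4 = -16 − 64 − 4 = -84, attained at (4, -2).

-84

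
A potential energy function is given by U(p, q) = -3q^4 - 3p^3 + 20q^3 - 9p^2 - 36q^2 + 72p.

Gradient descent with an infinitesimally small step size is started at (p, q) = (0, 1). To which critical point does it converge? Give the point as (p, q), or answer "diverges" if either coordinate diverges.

(-4, 2)

U is separable, so gradient descent decouples: p follows -∂U/∂p, q follows -∂U/∂q.
∂U/∂p = -9(p - 2)(p + 4); at p=0 this is 72, so p decreases.
∂U/∂q = -12q(q - 3)(q - 2); at q=1 this is -24, so q increases.
p converges to its nearest critical value -4 (a local min of the p-part); q converges to 2. The iterate converges to (-4, 2).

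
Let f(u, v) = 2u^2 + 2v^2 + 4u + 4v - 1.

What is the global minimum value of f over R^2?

f(u,v) separates as P(u) + Q(v) − 1, so its minimum is min P + min Q − 1.
P'(u) = 4u + 4 vanishes at u ∈ {-1}; Q'(v) = 4v + 4 vanishes at v ∈ {-1}.
Local minima of P (where P''>0): P(-1)=-2. Local minima of Q: Q(-1)=-2.
So the global minimum of f is P(-1) + Q(-1) − 1 = -2 − 2 − 1 = -5, attained at (-1, -1).

-5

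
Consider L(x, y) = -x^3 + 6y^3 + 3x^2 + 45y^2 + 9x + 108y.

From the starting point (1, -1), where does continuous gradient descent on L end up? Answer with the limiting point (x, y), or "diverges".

L is separable, so gradient descent decouples: x follows -∂L/∂x, y follows -∂L/∂y.
∂L/∂x = -3(x - 3)(x + 1); at x=1 this is 12, so x decreases.
∂L/∂y = 18(y + 2)(y + 3); at y=-1 this is 36, so y decreases.
x converges to its nearest critical value -1 (a local min of the x-part); y converges to -2. The iterate converges to (-1, -2).

(-1, -2)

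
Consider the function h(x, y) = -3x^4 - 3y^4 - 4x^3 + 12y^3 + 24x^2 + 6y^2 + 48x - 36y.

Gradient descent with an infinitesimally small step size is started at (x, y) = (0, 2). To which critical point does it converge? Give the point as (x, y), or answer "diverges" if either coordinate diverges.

h is separable, so gradient descent decouples: x follows -∂h/∂x, y follows -∂h/∂y.
∂h/∂x = -12(x - 2)(x + 1)(x + 2); at x=0 this is 48, so x decreases.
∂h/∂y = -12(y - 3)(y - 1)(y + 1); at y=2 this is 36, so y decreases.
x converges to its nearest critical value -1 (a local min of the x-part); y converges to 1. The iterate converges to (-1, 1).

(-1, 1)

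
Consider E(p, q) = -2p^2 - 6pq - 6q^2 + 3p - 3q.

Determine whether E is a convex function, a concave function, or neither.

concave

E is quadratic, so its Hessian is the constant matrix H = [[-4, -6], [-6, -12]].
det(H) = 12, tr(H) = -16.
det(H) > 0 and tr(H) < 0, so H is negative definite everywhere: concave.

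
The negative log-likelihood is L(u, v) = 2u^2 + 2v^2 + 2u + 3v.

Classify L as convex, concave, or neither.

convex

L is quadratic, so its Hessian is the constant matrix H = [[4, 0], [0, 4]].
det(H) = 16, tr(H) = 8.
det(H) > 0 and tr(H) > 0, so H is positive definite everywhere: convex.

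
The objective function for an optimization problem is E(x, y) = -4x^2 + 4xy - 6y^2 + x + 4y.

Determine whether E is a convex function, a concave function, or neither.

E is quadratic, so its Hessian is the constant matrix H = [[-8, 4], [4, -12]].
det(H) = 80, tr(H) = -20.
det(H) > 0 and tr(H) < 0, so H is negative definite everywhere: concave.

concave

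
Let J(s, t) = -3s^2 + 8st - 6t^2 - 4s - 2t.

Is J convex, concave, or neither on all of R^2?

J is quadratic, so its Hessian is the constant matrix H = [[-6, 8], [8, -12]].
det(H) = 8, tr(H) = -18.
det(H) > 0 and tr(H) < 0, so H is negative definite everywhere: concave.

concave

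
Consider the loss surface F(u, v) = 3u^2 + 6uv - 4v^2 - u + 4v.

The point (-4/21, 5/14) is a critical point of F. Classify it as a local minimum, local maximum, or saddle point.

The Hessian of F is constant: H = [[6, 6], [6, -8]].
det(H) = 6·(-8) − 6² = -84.
Since det(H) < 0, H is indefinite and the critical point is a saddle point.

saddle point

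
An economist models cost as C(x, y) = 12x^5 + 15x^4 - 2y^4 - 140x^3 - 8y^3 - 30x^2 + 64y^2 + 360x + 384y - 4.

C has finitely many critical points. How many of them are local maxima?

4

C separates as a function of x plus a function of y, so ∇C=0 decouples.
∂C/∂x = 60(x - 2)(x - 1)(x + 1)(x + 3) = 0 at x ∈ {-3, -1, 1, 2}; ∂C/∂y = -8(y - 4)(y + 3)(y + 4) = 0 at y ∈ {-4, -3, 4}.
The Hessian is diagonal: diag(C_xx, C_yy). Second derivatives: C_xx(-3)=-2400, C_xx(-1)=720, C_xx(1)=-480, C_xx(2)=900; C_yy(-4)=-64, C_yy(-3)=56, C_yy(4)=-448.
Local maxima occur where both diagonal entries negative: (-3, -4), (-3, 4), (1, -4), (1, 4). Count: 4.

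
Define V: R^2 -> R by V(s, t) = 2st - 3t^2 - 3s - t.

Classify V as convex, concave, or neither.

V is quadratic, so its Hessian is the constant matrix H = [[0, 2], [2, -6]].
det(H) = -4, tr(H) = -6.
det(H) < 0, so H is indefinite: neither convex nor concave.

neither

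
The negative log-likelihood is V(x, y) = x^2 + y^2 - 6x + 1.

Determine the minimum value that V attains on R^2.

V(x,y) separates as P(x) + Q(y) + 1, so its minimum is min P + min Q + 1.
P'(x) = 2x - 6 vanishes at x ∈ {3}; Q'(y) = 2y vanishes at y ∈ {0}.
Local minima of P (where P''>0): P(3)=-9. Local minima of Q: Q(0)=0.
So the global minimum of V is P(3) + Q(0) + 1 = -9 + 0 + 1 = -8, attained at (3, 0).

-8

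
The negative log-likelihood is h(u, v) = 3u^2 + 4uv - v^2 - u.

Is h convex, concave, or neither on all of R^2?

h is quadratic, so its Hessian is the constant matrix H = [[6, 4], [4, -2]].
det(H) = -28, tr(H) = 4.
det(H) < 0, so H is indefinite: neither convex nor concave.

neither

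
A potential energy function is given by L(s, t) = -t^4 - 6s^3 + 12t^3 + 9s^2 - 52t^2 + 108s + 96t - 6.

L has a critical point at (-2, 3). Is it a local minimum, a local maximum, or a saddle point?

local minimum

The mixed partial ∂²L/∂s∂t is 0, so the Hessian at any point is diag(L_ss, L_tt) = diag(18(-2s + 1), 4(-3t^2 + 18t - 26)).
At (-2, 3): H = diag(90, 4).
Both eigenvalues are positive, so H is positive definite: a local minimum.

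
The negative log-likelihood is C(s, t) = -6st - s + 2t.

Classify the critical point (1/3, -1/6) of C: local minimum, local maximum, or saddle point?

The Hessian of C is constant: H = [[0, -6], [-6, 0]].
det(H) = 0·0 − (-6)² = -36.
Since det(H) < 0, H is indefinite and the critical point is a saddle point.

saddle point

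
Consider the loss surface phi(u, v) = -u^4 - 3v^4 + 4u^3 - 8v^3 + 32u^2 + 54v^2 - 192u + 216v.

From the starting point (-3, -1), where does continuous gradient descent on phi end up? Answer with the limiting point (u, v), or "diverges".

(3, -2)

phi is separable, so gradient descent decouples: u follows -∂phi/∂u, v follows -∂phi/∂v.
∂phi/∂u = -4(u - 4)(u - 3)(u + 4); at u=-3 this is -168, so u increases.
∂phi/∂v = -12(v - 3)(v + 2)(v + 3); at v=-1 this is 96, so v decreases.
u converges to its nearest critical value 3 (a local min of the u-part); v converges to -2. The iterate converges to (3, -2).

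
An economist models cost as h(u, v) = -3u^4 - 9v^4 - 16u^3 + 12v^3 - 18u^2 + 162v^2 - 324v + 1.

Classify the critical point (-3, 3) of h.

The mixed partial ∂²h/∂u∂v is 0, so the Hessian at any point is diag(h_uu, h_vv) = diag(-12(3u^2 + 8u + 3), 36(-3v^2 + 2v + 9)).
At (-3, 3): H = diag(-72, -432).
Both eigenvalues are negative, so H is negative definite: a local maximum.

local maximum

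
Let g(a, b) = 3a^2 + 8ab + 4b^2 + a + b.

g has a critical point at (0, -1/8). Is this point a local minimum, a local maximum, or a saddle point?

saddle point

The Hessian of g is constant: H = [[6, 8], [8, 8]].
det(H) = 6·8 − 8² = -16.
Since det(H) < 0, H is indefinite and the critical point is a saddle point.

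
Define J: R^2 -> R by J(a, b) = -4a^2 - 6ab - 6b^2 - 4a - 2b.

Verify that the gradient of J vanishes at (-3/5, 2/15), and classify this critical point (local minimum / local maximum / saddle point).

local maximum

∇J = (-8a - 6b - 4, -6a - 12b - 2); substituting (-3/5, 2/15) gives ∇J = (0, 0), so (-3/5, 2/15) is indeed a critical point.
The Hessian of J is constant: H = [[-8, -6], [-6, -12]].
det(H) = (-8)·(-12) − (-6)² = 60.
det(H) > 0 and tr(H) = -20 < 0, so H is negative definite and the point is a local maximum.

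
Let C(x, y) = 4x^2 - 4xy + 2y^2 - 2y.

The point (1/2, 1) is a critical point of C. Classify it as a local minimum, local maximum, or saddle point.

The Hessian of C is constant: H = [[8, -4], [-4, 4]].
det(H) = 8·4 − (-4)² = 16.
det(H) > 0 and tr(H) = 12 > 0, so H is positive definite and the point is a local minimum.

local minimum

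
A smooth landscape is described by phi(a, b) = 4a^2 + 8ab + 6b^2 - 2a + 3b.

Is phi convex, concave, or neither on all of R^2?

convex

phi is quadratic, so its Hessian is the constant matrix H = [[8, 8], [8, 12]].
det(H) = 32, tr(H) = 20.
det(H) > 0 and tr(H) > 0, so H is positive definite everywhere: convex.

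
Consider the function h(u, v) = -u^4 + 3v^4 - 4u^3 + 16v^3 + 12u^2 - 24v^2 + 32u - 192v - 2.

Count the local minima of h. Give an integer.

h separates as a function of u plus a function of v, so ∇h=0 decouples.
∂h/∂u = -4(u - 2)(u + 1)(u + 4) = 0 at u ∈ {-4, -1, 2}; ∂h/∂v = 12(v - 2)(v + 2)(v + 4) = 0 at v ∈ {-4, -2, 2}.
The Hessian is diagonal: diag(h_uu, h_vv). Second derivatives: h_uu(-4)=-72, h_uu(-1)=36, h_uu(2)=-72; h_vv(-4)=144, h_vv(-2)=-96, h_vv(2)=288.
Local minima occur where both diagonal entries positive: (-1, -4), (-1, 2). Count: 2.

2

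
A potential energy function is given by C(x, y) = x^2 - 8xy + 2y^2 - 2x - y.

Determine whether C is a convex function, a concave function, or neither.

neither

C is quadratic, so its Hessian is the constant matrix H = [[2, -8], [-8, 4]].
det(H) = -56, tr(H) = 6.
det(H) < 0, so H is indefinite: neither convex nor concave.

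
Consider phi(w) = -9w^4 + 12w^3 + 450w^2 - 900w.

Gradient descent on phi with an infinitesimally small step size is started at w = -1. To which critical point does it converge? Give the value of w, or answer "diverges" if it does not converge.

1

phi'(w) = -36(w - 5)(w - 1)(w + 5), so phi'(-1) = -1728.
Gradient descent moves in the -phi' direction, i.e. w is increasing.
The nearest critical point in that direction is w = 1, where phi'' = 864 > 0 (a local minimum). The iterate converges there.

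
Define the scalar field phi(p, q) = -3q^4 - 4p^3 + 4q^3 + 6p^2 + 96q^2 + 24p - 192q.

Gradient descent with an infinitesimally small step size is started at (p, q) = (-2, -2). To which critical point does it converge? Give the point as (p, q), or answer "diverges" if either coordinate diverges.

phi is separable, so gradient descent decouples: p follows -∂phi/∂p, q follows -∂phi/∂q.
∂phi/∂p = -12(p - 2)(p + 1); at p=-2 this is -48, so p increases.
∂phi/∂q = -12(q - 4)(q - 1)(q + 4); at q=-2 this is -432, so q increases.
p converges to its nearest critical value -1 (a local min of the p-part); q converges to 1. The iterate converges to (-1, 1).

(-1, 1)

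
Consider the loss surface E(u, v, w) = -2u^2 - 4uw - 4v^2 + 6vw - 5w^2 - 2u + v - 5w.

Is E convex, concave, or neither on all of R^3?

concave

E is quadratic, so its Hessian is the constant matrix H = [[-4, 0, -4], [0, -8, 6], [-4, 6, -10]].
Leading principal minors: -4, 32, -48.
Signs alternate −, +, − ⇒ H ≺ 0 ⇒ concave.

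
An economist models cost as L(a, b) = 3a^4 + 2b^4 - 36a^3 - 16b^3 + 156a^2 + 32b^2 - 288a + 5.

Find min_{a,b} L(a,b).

-187

L(a,b) separates as P(a) + Q(b) + 5, so its minimum is min P + min Q + 5.
P'(a) = 12(a - 4)(a - 3)(a - 2) vanishes at a ∈ {2, 3, 4}; Q'(b) = 8b(b - 4)(b - 2) vanishes at b ∈ {0, 2, 4}.
Local minima of P (where P''>0): P(2)=-192, P(4)=-192. Local minima of Q: Q(0)=0, Q(4)=0.
So the global minimum of L is P(2) + Q(0) + 5 = -192 + 0 + 5 = -187, attained at (2, 0).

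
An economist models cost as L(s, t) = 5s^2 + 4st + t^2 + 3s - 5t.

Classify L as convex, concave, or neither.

convex

L is quadratic, so its Hessian is the constant matrix H = [[10, 4], [4, 2]].
det(H) = 4, tr(H) = 12.
det(H) > 0 and tr(H) > 0, so H is positive definite everywhere: convex.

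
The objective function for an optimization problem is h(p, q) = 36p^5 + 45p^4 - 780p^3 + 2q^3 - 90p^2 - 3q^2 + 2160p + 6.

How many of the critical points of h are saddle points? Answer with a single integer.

4

h separates as a function of p plus a function of q, so ∇h=0 decouples.
∂h/∂p = 180(p - 3)(p - 1)(p + 1)(p + 4) = 0 at p ∈ {-4, -1, 1, 3}; ∂h/∂q = 6q(q - 1) = 0 at q ∈ {0, 1}.
The Hessian is diagonal: diag(h_pp, h_qq). Second derivatives: h_pp(-4)=-18900, h_pp(-1)=4320, h_pp(1)=-3600, h_pp(3)=10080; h_qq(0)=-6, h_qq(1)=6.
Saddle points occur where the two diagonal entries have opposite signs: (-4, 1), (-1, 0), (1, 1), (3, 0). Count: 4.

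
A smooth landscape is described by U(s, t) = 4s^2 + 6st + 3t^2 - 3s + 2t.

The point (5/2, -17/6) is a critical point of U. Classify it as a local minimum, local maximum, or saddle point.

The Hessian of U is constant: H = [[8, 6], [6, 6]].
det(H) = 8·6 − 6² = 12.
det(H) > 0 and tr(H) = 14 > 0, so H is positive definite and the point is a local minimum.

local minimum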